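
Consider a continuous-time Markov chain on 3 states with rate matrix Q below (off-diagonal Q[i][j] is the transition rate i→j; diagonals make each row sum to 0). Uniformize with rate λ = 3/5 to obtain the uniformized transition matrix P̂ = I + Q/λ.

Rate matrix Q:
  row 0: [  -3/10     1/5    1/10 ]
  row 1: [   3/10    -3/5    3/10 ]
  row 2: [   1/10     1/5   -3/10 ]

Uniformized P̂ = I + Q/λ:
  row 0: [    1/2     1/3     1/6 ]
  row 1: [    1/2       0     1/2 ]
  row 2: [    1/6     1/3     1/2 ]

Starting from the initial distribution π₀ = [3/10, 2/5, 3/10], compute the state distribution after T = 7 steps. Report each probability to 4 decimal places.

π = [0.3750, 0.2499, 0.3750]

t=0: π = [0.3000, 0.4000, 0.3000]
t=1: π = [0.4000, 0.2000, 0.4000]
t=2: π = [0.3667, 0.2667, 0.3667]
t=3: π = [0.3778, 0.2444, 0.3778]
t=4: π = [0.3741, 0.2519, 0.3741]
t=5: π = [0.3753, 0.2494, 0.3753]
t=6: π = [0.3749, 0.2502, 0.3749]
t=7: π = [0.3750, 0.2499, 0.3750]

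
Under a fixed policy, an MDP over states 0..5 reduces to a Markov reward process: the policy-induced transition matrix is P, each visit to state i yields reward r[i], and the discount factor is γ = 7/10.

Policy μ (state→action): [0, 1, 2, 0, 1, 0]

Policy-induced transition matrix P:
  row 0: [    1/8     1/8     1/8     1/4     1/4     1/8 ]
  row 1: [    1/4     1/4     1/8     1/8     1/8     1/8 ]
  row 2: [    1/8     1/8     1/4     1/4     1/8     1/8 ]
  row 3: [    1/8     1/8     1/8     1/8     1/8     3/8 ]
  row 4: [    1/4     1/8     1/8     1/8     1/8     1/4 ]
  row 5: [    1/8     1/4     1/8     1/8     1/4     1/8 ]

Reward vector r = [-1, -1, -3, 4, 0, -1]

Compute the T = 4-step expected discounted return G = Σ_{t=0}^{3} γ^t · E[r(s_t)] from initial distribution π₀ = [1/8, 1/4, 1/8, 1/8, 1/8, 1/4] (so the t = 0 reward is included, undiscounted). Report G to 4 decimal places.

t=0: π = [0.1250, 0.2500, 0.1250, 0.1250, 0.1250, 0.2500], E[r] = -0.5000, γ^t·E[r] = -0.500000, running G = -0.500000
t=1: π = [0.1719, 0.1875, 0.1406, 0.1563, 0.1719, 0.1719], E[r] = -0.3281, γ^t·E[r] = -0.229688, running G = -0.729688
t=2: π = [0.1699, 0.1699, 0.1426, 0.1641, 0.1680, 0.1855], E[r] = -0.2969, γ^t·E[r] = -0.145469, running G = -0.875156
t=3: π = [0.1672, 0.1694, 0.1428, 0.1641, 0.1694, 0.1870], E[r] = -0.2959, γ^t·E[r] = -0.101493, running G = -0.976649

G = -0.9766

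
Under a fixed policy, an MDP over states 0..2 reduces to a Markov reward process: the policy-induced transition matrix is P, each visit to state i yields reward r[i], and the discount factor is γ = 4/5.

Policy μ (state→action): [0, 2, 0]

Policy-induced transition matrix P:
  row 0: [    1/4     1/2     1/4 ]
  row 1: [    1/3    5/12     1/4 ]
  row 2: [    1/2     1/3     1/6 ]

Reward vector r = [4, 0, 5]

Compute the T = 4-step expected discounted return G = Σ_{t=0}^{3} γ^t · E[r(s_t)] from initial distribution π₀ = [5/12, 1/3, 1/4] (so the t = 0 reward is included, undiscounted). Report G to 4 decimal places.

t=0: π = [0.4167, 0.3333, 0.2500], E[r] = 2.9167, γ^t·E[r] = 2.916667, running G = 2.916667
t=1: π = [0.3403, 0.4306, 0.2292], E[r] = 2.5069, γ^t·E[r] = 2.005556, running G = 4.922222
t=2: π = [0.3432, 0.4259, 0.2309], E[r] = 2.5272, γ^t·E[r] = 1.617407, running G = 6.539630
t=3: π = [0.3432, 0.4260, 0.2308], E[r] = 2.5267, γ^t·E[r] = 1.293654, running G = 7.833284

G = 7.8333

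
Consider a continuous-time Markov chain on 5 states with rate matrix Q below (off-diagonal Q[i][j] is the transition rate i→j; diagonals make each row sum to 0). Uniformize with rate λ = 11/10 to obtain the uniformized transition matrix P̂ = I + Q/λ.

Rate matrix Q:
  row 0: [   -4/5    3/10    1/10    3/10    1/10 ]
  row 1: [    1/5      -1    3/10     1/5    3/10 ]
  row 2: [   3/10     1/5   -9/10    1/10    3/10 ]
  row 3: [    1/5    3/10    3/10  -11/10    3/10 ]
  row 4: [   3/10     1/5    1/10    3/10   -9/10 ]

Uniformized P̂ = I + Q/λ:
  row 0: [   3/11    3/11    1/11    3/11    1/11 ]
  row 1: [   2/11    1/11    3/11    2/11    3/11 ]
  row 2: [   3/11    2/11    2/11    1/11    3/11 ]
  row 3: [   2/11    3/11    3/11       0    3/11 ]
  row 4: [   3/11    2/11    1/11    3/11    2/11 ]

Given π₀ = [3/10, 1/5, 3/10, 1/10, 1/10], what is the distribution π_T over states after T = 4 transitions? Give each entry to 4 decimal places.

π = [0.2386, 0.2011, 0.1752, 0.1749, 0.2103]

t=0: π = [0.3000, 0.2000, 0.3000, 0.1000, 0.1000]
t=1: π = [0.2455, 0.2000, 0.1727, 0.1727, 0.2091]
t=2: π = [0.2388, 0.2017, 0.1744, 0.1760, 0.2091]
t=3: π = [0.2384, 0.2012, 0.1754, 0.1747, 0.2103]
t=4: π = [0.2386, 0.2011, 0.1752, 0.1749, 0.2103]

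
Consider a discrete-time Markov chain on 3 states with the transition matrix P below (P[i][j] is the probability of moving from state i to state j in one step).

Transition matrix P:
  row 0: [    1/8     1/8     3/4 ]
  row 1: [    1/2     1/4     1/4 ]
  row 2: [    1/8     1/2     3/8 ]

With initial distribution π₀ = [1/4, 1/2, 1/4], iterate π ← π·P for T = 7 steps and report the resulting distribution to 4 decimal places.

t=0: π = [0.2500, 0.5000, 0.2500]
t=1: π = [0.3125, 0.2813, 0.4063]
t=2: π = [0.2305, 0.3125, 0.4570]
t=3: π = [0.2422, 0.3354, 0.4224]
t=4: π = [0.2508, 0.3253, 0.4239]
t=5: π = [0.2470, 0.3246, 0.4284]
t=6: π = [0.2467, 0.3262, 0.4270]
t=7: π = [0.2473, 0.3259, 0.4267]

π = [0.2473, 0.3259, 0.4267]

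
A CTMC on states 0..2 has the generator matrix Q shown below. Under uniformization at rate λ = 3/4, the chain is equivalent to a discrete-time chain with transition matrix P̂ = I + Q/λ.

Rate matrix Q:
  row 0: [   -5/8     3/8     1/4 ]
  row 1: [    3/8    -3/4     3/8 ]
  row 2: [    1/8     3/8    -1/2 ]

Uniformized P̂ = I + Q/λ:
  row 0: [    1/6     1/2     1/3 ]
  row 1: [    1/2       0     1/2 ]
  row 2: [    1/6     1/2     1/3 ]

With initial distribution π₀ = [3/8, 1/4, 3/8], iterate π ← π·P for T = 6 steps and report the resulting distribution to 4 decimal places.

t=0: π = [0.3750, 0.2500, 0.3750]
t=1: π = [0.2500, 0.3750, 0.3750]
t=2: π = [0.2917, 0.3125, 0.3958]
t=3: π = [0.2708, 0.3438, 0.3854]
t=4: π = [0.2813, 0.3281, 0.3906]
t=5: π = [0.2760, 0.3359, 0.3880]
t=6: π = [0.2786, 0.3320, 0.3893]

π = [0.2786, 0.3320, 0.3893]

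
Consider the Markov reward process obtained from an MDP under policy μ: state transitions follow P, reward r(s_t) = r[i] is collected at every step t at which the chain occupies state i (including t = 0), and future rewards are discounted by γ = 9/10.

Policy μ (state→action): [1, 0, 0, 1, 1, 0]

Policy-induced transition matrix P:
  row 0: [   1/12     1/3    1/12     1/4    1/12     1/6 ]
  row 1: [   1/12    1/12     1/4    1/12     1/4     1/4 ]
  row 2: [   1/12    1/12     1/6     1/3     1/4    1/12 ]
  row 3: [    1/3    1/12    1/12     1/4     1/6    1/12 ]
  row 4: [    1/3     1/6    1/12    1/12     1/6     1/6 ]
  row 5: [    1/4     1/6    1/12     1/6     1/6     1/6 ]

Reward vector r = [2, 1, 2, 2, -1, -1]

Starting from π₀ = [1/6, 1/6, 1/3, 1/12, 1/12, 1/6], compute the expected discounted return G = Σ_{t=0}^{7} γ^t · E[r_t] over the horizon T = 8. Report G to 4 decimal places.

G = 5.1007

t=0: π = [0.1667, 0.1667, 0.3333, 0.0833, 0.0833, 0.1667], E[r] = 1.0833, γ^t·E[r] = 1.083333, running G = 1.083333
t=1: π = [0.1528, 0.1458, 0.1389, 0.2222, 0.1944, 0.1458], E[r] = 0.8333, γ^t·E[r] = 0.750000, running G = 1.833333
t=2: π = [0.2118, 0.1499, 0.1192, 0.1927, 0.1777, 0.1487], E[r] = 0.8709, γ^t·E[r] = 0.705469, running G = 2.538802
t=3: π = [0.2007, 0.1635, 0.1182, 0.1929, 0.1714, 0.1532], E[r] = 0.8627, γ^t·E[r] = 0.628910, running G = 3.167712
t=4: π = [0.2000, 0.1606, 0.1204, 0.1913, 0.1734, 0.1544], E[r] = 0.8561, γ^t·E[r] = 0.561695, running G = 3.729407
t=5: π = [0.2002, 0.1606, 0.1201, 0.1915, 0.1734, 0.1541], E[r] = 0.8569, γ^t·E[r] = 0.505984, running G = 4.235391
t=6: π = [0.2002, 0.1607, 0.1201, 0.1915, 0.1734, 0.1541], E[r] = 0.8569, γ^t·E[r] = 0.455410, running G = 4.690801
t=7: π = [0.2002, 0.1607, 0.1201, 0.1915, 0.1734, 0.1541], E[r] = 0.8569, γ^t·E[r] = 0.409858, running G = 5.100659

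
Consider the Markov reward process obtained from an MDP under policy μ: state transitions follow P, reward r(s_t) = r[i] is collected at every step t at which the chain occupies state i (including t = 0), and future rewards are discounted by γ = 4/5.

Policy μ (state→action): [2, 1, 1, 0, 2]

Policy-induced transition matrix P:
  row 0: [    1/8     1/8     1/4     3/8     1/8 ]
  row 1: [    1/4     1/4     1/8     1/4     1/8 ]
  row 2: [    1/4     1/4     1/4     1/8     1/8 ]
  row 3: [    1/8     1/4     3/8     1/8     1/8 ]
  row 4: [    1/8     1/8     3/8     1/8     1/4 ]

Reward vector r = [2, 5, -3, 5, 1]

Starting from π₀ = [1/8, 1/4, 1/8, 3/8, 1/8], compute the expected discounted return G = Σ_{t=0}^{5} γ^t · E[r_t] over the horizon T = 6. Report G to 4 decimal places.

t=0: π = [0.1250, 0.2500, 0.1250, 0.3750, 0.1250], E[r] = 3.1250, γ^t·E[r] = 3.125000, running G = 3.125000
t=1: π = [0.1719, 0.2188, 0.2813, 0.1875, 0.1406], E[r] = 1.6719, γ^t·E[r] = 1.337500, running G = 4.462500
t=2: π = [0.1875, 0.2109, 0.2637, 0.1953, 0.1426], E[r] = 1.7578, γ^t·E[r] = 1.125000, running G = 5.587500
t=3: π = [0.1843, 0.2087, 0.2659, 0.1982, 0.1428], E[r] = 1.7488, γ^t·E[r] = 0.895375, running G = 6.482875
t=4: π = [0.1843, 0.2091, 0.2665, 0.1972, 0.1429], E[r] = 1.7433, γ^t·E[r] = 0.714050, running G = 7.196925
t=5: π = [0.1845, 0.2091, 0.2664, 0.1972, 0.1429], E[r] = 1.7443, γ^t·E[r] = 0.571568, running G = 7.768493

G = 7.7685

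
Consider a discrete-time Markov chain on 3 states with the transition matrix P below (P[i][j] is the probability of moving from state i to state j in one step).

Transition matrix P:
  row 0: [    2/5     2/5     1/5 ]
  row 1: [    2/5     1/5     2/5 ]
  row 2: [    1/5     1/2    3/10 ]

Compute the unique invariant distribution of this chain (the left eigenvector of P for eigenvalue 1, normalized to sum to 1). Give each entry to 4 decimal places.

π = [0.3396, 0.3585, 0.3019]

Balance equations π_j = Σ_i π_i·P[i][j]:
  π_0 = 2/5·π_0 + 2/5·π_1 + 1/5·π_2
  π_1 = 2/5·π_0 + 1/5·π_1 + 1/2·π_2
  normalize: π_0 + π_1 + π_2 = 1
Solving the linear system gives exactly π = [18/53, 19/53, 16/53].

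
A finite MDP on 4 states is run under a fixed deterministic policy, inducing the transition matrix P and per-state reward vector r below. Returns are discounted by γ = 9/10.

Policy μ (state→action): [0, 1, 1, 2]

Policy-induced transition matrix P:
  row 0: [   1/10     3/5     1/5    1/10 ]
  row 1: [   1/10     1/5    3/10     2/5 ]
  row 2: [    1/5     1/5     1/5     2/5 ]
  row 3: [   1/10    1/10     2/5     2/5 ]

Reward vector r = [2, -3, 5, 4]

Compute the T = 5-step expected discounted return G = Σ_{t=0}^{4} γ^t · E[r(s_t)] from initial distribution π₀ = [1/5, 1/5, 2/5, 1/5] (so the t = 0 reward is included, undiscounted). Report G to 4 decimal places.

t=0: π = [0.2000, 0.2000, 0.4000, 0.2000], E[r] = 2.6000, γ^t·E[r] = 2.600000, running G = 2.600000
t=1: π = [0.1400, 0.2600, 0.2600, 0.3400], E[r] = 2.1600, γ^t·E[r] = 1.944000, running G = 4.544000
t=2: π = [0.1260, 0.2220, 0.2940, 0.3580], E[r] = 2.4880, γ^t·E[r] = 2.015280, running G = 6.559280
t=3: π = [0.1294, 0.2146, 0.2938, 0.3622], E[r] = 2.5328, γ^t·E[r] = 1.846411, running G = 8.405691
t=4: π = [0.1294, 0.2155, 0.2939, 0.3612], E[r] = 2.5264, γ^t·E[r] = 1.657545, running G = 10.063236

G = 10.0632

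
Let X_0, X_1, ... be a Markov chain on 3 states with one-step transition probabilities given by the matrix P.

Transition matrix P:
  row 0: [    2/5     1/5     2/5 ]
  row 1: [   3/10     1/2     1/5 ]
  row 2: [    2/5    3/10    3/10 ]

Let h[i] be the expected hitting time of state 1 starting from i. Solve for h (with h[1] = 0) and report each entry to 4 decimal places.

First-step conditioning: h[1] = 0; for i ≠ 1, h[i] = 1 + Σ_k P[i][k]·h[k].
  h[0] = 1 + 2/5·h[0] + 2/5·h[2]
  h[2] = 1 + 2/5·h[0] + 3/10·h[2]
Solving the 2×2 linear system over states ≠ 1 gives exactly h = [55/13, 0, 50/13] (h[1] = 0 is the target).

h = [4.2308, 0.0000, 3.8462]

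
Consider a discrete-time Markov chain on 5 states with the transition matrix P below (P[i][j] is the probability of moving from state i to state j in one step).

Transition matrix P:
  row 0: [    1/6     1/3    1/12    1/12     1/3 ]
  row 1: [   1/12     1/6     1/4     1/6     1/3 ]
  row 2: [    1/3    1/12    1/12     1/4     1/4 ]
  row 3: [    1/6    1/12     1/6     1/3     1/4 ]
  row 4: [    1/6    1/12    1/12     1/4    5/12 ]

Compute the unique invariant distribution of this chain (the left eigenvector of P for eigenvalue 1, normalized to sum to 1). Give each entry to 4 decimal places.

π = [0.1760, 0.1389, 0.1255, 0.2281, 0.3315]

Balance equations π_j = Σ_i π_i·P[i][j]:
  π_0 = 1/6·π_0 + 1/12·π_1 + 1/3·π_2 + 1/6·π_3 + 1/6·π_4
  π_1 = 1/3·π_0 + 1/6·π_1 + 1/12·π_2 + 1/12·π_3 + 1/12·π_4
  π_2 = 1/12·π_0 + 1/4·π_1 + 1/12·π_2 + 1/6·π_3 + 1/12·π_4
  π_3 = 1/12·π_0 + 1/6·π_1 + 1/4·π_2 + 1/3·π_3 + 1/4·π_4
  normalize: π_0 + π_1 + π_2 + π_3 + π_4 = 1
Solving the linear system gives exactly π = [223/1267, 176/1267, 159/1267, 289/1267, 60/181].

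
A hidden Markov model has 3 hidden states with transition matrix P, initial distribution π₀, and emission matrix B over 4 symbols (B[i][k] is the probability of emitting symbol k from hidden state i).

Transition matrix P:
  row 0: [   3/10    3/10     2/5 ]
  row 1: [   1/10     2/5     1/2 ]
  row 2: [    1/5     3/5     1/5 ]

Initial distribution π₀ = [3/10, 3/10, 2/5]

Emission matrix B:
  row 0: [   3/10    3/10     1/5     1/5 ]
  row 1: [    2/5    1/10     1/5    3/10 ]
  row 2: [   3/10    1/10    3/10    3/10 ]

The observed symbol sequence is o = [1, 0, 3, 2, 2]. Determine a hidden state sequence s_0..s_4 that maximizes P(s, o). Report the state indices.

path = [0, 2, 1, 2, 1]

t=0: δ = [9.000e-02, 3.000e-02, 4.000e-02]  (obs o_0=1)
t=1: δ = [8.100e-03, 1.080e-02, 1.080e-02]  ψ = [0, 0, 0]  (obs o_1=0)
t=2: δ = [4.860e-04, 1.944e-03, 1.620e-03]  ψ = [0, 2, 1]  (obs o_2=3)
t=3: δ = [6.480e-05, 1.944e-04, 2.916e-04]  ψ = [2, 2, 1]  (obs o_3=2)
t=4: δ = [1.166e-05, 3.499e-05, 2.916e-05]  ψ = [2, 2, 1]  (obs o_4=2)
backtrack: best end state = 1; path = [0, 2, 1, 2, 1]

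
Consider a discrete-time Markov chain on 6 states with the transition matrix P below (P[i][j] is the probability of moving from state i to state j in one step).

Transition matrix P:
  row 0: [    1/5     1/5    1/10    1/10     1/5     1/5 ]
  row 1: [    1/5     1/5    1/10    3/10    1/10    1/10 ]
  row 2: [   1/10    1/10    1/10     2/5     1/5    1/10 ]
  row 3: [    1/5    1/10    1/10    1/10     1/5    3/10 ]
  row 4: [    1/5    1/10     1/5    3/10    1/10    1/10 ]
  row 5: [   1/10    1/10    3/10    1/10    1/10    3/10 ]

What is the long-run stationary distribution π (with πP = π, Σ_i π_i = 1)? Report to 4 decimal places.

π = [0.1649, 0.1294, 0.1545, 0.2027, 0.1522, 0.1963]

Balance equations π_j = Σ_i π_i·P[i][j]:
  π_0 = 1/5·π_0 + 1/5·π_1 + 1/10·π_2 + 1/5·π_3 + 1/5·π_4 + 1/10·π_5
  π_1 = 1/5·π_0 + 1/5·π_1 + 1/10·π_2 + 1/10·π_3 + 1/10·π_4 + 1/10·π_5
  π_2 = 1/10·π_0 + 1/10·π_1 + 1/10·π_2 + 1/10·π_3 + 1/5·π_4 + 3/10·π_5
  π_3 = 1/10·π_0 + 3/10·π_1 + 2/5·π_2 + 1/10·π_3 + 3/10·π_4 + 1/10·π_5
  π_4 = 1/5·π_0 + 1/10·π_1 + 1/5·π_2 + 1/5·π_3 + 1/10·π_4 + 1/10·π_5
  normalize: π_0 + π_1 + π_2 + π_3 + π_4 + π_5 = 1
Solving the linear system gives exactly π = [5473/33185, 12886/99555, 15379/99555, 20177/99555, 5051/33185, 19541/99555].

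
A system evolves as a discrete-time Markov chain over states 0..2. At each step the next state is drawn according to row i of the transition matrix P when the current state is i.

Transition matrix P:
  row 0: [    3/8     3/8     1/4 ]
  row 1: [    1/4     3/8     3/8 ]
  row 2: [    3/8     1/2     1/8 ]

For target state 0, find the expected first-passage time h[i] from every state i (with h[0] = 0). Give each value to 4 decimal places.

h = [0.0000, 3.4783, 3.1304]

First-step conditioning: h[0] = 0; for i ≠ 0, h[i] = 1 + Σ_k P[i][k]·h[k].
  h[1] = 1 + 3/8·h[1] + 3/8·h[2]
  h[2] = 1 + 1/2·h[1] + 1/8·h[2]
Solving the 2×2 linear system over states ≠ 0 gives exactly h = [0, 80/23, 72/23] (h[0] = 0 is the target).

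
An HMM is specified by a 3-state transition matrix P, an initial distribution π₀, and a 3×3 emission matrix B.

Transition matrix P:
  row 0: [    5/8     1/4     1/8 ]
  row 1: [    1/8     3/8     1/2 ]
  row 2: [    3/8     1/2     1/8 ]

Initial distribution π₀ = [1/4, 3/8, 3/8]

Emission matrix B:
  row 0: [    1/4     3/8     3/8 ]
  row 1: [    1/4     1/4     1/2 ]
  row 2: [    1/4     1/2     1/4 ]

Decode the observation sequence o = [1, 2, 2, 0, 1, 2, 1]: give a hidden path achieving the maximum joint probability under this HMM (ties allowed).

path = [2, 1, 1, 1, 2, 1, 2]

t=0: δ = [9.375e-02, 9.375e-02, 1.875e-01]  (obs o_0=1)
t=1: δ = [2.637e-02, 4.688e-02, 1.172e-02]  ψ = [2, 2, 1]  (obs o_1=2)
t=2: δ = [6.180e-03, 8.789e-03, 5.859e-03]  ψ = [0, 1, 1]  (obs o_2=2)
t=3: δ = [9.656e-04, 8.240e-04, 1.099e-03]  ψ = [0, 1, 1]  (obs o_3=0)
t=4: δ = [2.263e-04, 1.373e-04, 2.060e-04]  ψ = [0, 2, 1]  (obs o_4=1)
t=5: δ = [5.304e-05, 5.150e-05, 1.717e-05]  ψ = [0, 2, 1]  (obs o_5=2)
t=6: δ = [1.243e-05, 4.828e-06, 1.287e-05]  ψ = [0, 1, 1]  (obs o_6=1)
backtrack: best end state = 2; path = [2, 1, 1, 1, 2, 1, 2]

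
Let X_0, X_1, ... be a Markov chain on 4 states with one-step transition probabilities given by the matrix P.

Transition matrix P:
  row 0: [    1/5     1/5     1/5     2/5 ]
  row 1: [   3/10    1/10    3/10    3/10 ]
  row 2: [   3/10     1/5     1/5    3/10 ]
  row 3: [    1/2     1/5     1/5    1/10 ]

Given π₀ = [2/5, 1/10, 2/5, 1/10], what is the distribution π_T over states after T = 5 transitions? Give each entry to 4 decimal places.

t=0: π = [0.4000, 0.1000, 0.4000, 0.1000]
t=1: π = [0.2800, 0.1900, 0.2100, 0.3200]
t=2: π = [0.3360, 0.1810, 0.2190, 0.2640]
t=3: π = [0.3192, 0.1819, 0.2181, 0.2808]
t=4: π = [0.3242, 0.1818, 0.2182, 0.2758]
t=5: π = [0.3227, 0.1818, 0.2182, 0.2773]

π = [0.3227, 0.1818, 0.2182, 0.2773]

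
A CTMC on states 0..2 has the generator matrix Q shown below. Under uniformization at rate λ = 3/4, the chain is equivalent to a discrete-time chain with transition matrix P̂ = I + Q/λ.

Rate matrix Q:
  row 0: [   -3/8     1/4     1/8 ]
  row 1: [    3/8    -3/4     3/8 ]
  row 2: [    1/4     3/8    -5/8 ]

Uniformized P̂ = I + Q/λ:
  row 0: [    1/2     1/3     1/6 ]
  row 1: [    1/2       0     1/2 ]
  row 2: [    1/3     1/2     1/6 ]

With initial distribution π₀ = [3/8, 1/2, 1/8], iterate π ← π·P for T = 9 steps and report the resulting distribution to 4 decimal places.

t=0: π = [0.3750, 0.5000, 0.1250]
t=1: π = [0.4792, 0.1875, 0.3333]
t=2: π = [0.4444, 0.3264, 0.2292]
t=3: π = [0.4618, 0.2627, 0.2755]
t=4: π = [0.4541, 0.2917, 0.2542]
t=5: π = [0.4576, 0.2785, 0.2639]
t=6: π = [0.4560, 0.2845, 0.2595]
t=7: π = [0.4568, 0.2818, 0.2615]
t=8: π = [0.4564, 0.2830, 0.2606]
t=9: π = [0.4566, 0.2824, 0.2610]

π = [0.4566, 0.2824, 0.2610]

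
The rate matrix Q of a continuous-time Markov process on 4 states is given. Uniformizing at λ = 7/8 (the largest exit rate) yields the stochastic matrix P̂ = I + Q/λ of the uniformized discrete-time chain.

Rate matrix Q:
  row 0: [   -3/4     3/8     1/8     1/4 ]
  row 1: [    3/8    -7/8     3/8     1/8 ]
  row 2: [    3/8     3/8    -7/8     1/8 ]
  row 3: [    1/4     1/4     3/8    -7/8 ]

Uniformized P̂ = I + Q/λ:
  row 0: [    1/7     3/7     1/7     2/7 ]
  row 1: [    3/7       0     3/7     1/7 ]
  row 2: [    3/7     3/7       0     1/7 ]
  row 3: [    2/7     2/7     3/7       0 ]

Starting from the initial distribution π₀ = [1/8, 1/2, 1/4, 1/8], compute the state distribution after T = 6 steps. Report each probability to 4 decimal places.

t=0: π = [0.1250, 0.5000, 0.2500, 0.1250]
t=1: π = [0.3750, 0.1964, 0.2857, 0.1429]
t=2: π = [0.3010, 0.3240, 0.1990, 0.1760]
t=3: π = [0.3174, 0.2646, 0.2573, 0.1607]
t=4: π = [0.3149, 0.2922, 0.2276, 0.1652]
t=5: π = [0.3150, 0.2797, 0.2410, 0.1642]
t=6: π = [0.3151, 0.2852, 0.2353, 0.1644]

π = [0.3151, 0.2852, 0.2353, 0.1644]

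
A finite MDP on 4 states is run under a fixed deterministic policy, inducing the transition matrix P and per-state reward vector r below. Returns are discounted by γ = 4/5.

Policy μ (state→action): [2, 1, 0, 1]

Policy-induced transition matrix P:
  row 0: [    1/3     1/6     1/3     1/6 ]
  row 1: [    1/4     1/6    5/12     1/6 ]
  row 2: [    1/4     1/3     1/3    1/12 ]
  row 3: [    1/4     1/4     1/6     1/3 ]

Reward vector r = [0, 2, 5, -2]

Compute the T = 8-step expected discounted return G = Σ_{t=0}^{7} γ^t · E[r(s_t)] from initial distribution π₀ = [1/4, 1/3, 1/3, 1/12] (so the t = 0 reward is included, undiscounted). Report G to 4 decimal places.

t=0: π = [0.2500, 0.3333, 0.3333, 0.0833], E[r] = 2.1667, γ^t·E[r] = 2.166667, running G = 2.166667
t=1: π = [0.2708, 0.2292, 0.3472, 0.1528], E[r] = 1.8889, γ^t·E[r] = 1.511111, running G = 3.677778
t=2: π = [0.2726, 0.2373, 0.3270, 0.1632], E[r] = 1.7830, γ^t·E[r] = 1.141111, running G = 4.818889
t=3: π = [0.2727, 0.2348, 0.3259, 0.1666], E[r] = 1.7658, γ^t·E[r] = 0.904099, running G = 5.722988
t=4: π = [0.2727, 0.2349, 0.3251, 0.1673], E[r] = 1.7608, γ^t·E[r] = 0.721231, running G = 6.444219
t=5: π = [0.2727, 0.2348, 0.3250, 0.1675], E[r] = 1.7598, γ^t·E[r] = 0.576656, running G = 7.020875
t=6: π = [0.2727, 0.2348, 0.3250, 0.1675], E[r] = 1.7596, γ^t·E[r] = 0.461258, running G = 7.482133
t=7: π = [0.2727, 0.2348, 0.3250, 0.1675], E[r] = 1.7595, γ^t·E[r] = 0.368994, running G = 7.851127

G = 7.8511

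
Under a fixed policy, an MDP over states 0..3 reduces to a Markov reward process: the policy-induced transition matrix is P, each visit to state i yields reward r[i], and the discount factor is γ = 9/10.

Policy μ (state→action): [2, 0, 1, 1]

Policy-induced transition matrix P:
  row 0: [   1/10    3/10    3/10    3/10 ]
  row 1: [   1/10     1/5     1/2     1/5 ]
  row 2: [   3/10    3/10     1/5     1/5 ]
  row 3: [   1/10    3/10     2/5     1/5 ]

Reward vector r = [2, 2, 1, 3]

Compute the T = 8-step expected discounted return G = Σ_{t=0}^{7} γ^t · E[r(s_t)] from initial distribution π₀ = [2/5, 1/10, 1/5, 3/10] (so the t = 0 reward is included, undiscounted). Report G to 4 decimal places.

t=0: π = [0.4000, 0.1000, 0.2000, 0.3000], E[r] = 2.1000, γ^t·E[r] = 2.100000, running G = 2.100000
t=1: π = [0.1400, 0.2900, 0.3300, 0.2400], E[r] = 1.9100, γ^t·E[r] = 1.719000, running G = 3.819000
t=2: π = [0.1660, 0.2710, 0.3490, 0.2140], E[r] = 1.8650, γ^t·E[r] = 1.510650, running G = 5.329650
t=3: π = [0.1698, 0.2729, 0.3407, 0.2166], E[r] = 1.8759, γ^t·E[r] = 1.367531, running G = 6.697181
t=4: π = [0.1681, 0.2727, 0.3422, 0.2170], E[r] = 1.8748, γ^t·E[r] = 1.230063, running G = 7.927244
t=5: π = [0.1684, 0.2727, 0.3420, 0.2168], E[r] = 1.8748, γ^t·E[r] = 1.107045, running G = 9.034289
t=6: π = [0.1684, 0.2727, 0.3420, 0.2168], E[r] = 1.8748, γ^t·E[r] = 0.996355, running G = 10.030645
t=7: π = [0.1684, 0.2727, 0.3420, 0.2168], E[r] = 1.8748, γ^t·E[r] = 0.896717, running G = 10.927362

G = 10.9274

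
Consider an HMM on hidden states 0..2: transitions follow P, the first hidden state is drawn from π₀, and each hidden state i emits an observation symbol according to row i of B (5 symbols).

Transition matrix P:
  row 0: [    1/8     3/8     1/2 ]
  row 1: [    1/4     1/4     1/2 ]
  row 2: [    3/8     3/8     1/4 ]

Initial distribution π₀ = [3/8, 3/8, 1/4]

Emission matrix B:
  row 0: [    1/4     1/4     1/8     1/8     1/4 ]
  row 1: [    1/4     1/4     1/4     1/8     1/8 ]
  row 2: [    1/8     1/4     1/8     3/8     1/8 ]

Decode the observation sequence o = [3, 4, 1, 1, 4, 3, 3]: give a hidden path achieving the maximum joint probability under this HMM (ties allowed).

path = [2, 0, 1, 2, 0, 2, 2]

t=0: δ = [4.688e-02, 4.688e-02, 9.375e-02]  (obs o_0=3)
t=1: δ = [8.789e-03, 4.395e-03, 2.930e-03]  ψ = [2, 2, 0]  (obs o_1=4)
t=2: δ = [2.747e-04, 8.240e-04, 1.099e-03]  ψ = [0, 0, 0]  (obs o_2=1)
t=3: δ = [1.030e-04, 1.030e-04, 1.030e-04]  ψ = [2, 2, 1]  (obs o_3=1)
t=4: δ = [9.656e-06, 4.828e-06, 6.437e-06]  ψ = [2, 0, 0]  (obs o_4=4)
t=5: δ = [3.017e-07, 4.526e-07, 1.810e-06]  ψ = [2, 0, 0]  (obs o_5=3)
t=6: δ = [8.487e-08, 8.487e-08, 1.697e-07]  ψ = [2, 2, 2]  (obs o_6=3)
backtrack: best end state = 2; path = [2, 0, 1, 2, 0, 2, 2]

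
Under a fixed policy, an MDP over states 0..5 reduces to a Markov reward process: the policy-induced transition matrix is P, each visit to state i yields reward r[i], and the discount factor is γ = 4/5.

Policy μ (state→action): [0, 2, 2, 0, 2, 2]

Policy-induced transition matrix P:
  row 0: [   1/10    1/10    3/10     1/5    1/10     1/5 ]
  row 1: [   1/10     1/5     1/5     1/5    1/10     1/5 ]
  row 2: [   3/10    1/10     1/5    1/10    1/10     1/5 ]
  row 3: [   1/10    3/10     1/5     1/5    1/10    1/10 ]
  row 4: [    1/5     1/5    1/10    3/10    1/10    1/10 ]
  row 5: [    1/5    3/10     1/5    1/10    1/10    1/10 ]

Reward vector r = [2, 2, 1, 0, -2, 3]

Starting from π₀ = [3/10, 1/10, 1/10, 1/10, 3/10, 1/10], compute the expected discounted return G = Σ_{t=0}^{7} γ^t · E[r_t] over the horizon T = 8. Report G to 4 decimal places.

G = 4.3410

t=0: π = [0.3000, 0.1000, 0.1000, 0.1000, 0.3000, 0.1000], E[r] = 0.6000, γ^t·E[r] = 0.600000, running G = 0.600000
t=1: π = [0.1600, 0.1800, 0.2000, 0.2100, 0.1000, 0.1500], E[r] = 1.1300, γ^t·E[r] = 0.904000, running G = 1.504000
t=2: π = [0.1650, 0.2000, 0.2060, 0.1750, 0.1000, 0.1540], E[r] = 1.1980, γ^t·E[r] = 0.766720, running G = 2.270720
t=3: π = [0.1666, 0.1958, 0.2065, 0.1740, 0.1000, 0.1571], E[r] = 1.2026, γ^t·E[r] = 0.615731, running G = 2.886451
t=4: π = [0.1670, 0.1958, 0.2067, 0.1736, 0.1000, 0.1569], E[r] = 1.2030, γ^t·E[r] = 0.492728, running G = 3.379180
t=5: π = [0.1670, 0.1957, 0.2067, 0.1736, 0.1000, 0.1569], E[r] = 1.2030, γ^t·E[r] = 0.394185, running G = 3.773364
t=6: π = [0.1670, 0.1957, 0.2067, 0.1736, 0.1000, 0.1569], E[r] = 1.2030, γ^t·E[r] = 0.315351, running G = 4.088715
t=7: π = [0.1670, 0.1957, 0.2067, 0.1736, 0.1000, 0.1569], E[r] = 1.2030, γ^t·E[r] = 0.252281, running G = 4.340996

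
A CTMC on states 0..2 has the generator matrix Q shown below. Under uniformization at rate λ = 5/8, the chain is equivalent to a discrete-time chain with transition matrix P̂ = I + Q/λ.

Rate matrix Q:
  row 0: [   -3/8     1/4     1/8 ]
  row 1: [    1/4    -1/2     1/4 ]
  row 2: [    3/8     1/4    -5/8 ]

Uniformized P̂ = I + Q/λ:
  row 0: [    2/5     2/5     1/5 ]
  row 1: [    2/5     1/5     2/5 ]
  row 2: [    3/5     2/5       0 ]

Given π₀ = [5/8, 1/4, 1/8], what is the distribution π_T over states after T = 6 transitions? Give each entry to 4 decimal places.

t=0: π = [0.6250, 0.2500, 0.1250]
t=1: π = [0.4250, 0.3500, 0.2250]
t=2: π = [0.4450, 0.3300, 0.2250]
t=3: π = [0.4450, 0.3340, 0.2210]
t=4: π = [0.4442, 0.3332, 0.2226]
t=5: π = [0.4445, 0.3334, 0.2221]
t=6: π = [0.4444, 0.3333, 0.2222]

π = [0.4444, 0.3333, 0.2222]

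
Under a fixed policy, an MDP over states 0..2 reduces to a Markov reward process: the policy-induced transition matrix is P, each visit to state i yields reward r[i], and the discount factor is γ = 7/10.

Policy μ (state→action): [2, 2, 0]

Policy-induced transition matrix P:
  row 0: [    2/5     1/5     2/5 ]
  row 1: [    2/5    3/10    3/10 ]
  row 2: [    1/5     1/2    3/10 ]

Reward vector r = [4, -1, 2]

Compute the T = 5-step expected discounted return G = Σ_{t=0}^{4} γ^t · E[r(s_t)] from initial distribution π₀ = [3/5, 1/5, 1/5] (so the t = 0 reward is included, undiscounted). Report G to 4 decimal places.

t=0: π = [0.6000, 0.2000, 0.2000], E[r] = 2.6000, γ^t·E[r] = 2.600000, running G = 2.600000
t=1: π = [0.3600, 0.2800, 0.3600], E[r] = 1.8800, γ^t·E[r] = 1.316000, running G = 3.916000
t=2: π = [0.3280, 0.3360, 0.3360], E[r] = 1.6480, γ^t·E[r] = 0.807520, running G = 4.723520
t=3: π = [0.3328, 0.3344, 0.3328], E[r] = 1.6624, γ^t·E[r] = 0.570203, running G = 5.293723
t=4: π = [0.3334, 0.3333, 0.3333], E[r] = 1.6670, γ^t·E[r] = 0.400256, running G = 5.693980

G = 5.6940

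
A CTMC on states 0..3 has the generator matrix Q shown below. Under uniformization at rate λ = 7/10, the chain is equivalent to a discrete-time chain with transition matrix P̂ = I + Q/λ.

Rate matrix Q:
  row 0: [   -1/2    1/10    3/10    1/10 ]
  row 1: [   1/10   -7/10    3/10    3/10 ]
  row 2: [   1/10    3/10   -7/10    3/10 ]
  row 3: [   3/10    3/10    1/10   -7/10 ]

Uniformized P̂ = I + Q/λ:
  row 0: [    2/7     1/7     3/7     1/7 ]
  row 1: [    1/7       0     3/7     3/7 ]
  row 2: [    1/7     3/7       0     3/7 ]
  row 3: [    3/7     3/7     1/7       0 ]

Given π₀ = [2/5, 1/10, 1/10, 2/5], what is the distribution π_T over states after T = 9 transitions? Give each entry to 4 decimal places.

π = [0.2500, 0.2501, 0.2499, 0.2500]

t=0: π = [0.4000, 0.1000, 0.1000, 0.4000]
t=1: π = [0.3143, 0.2714, 0.2714, 0.1429]
t=2: π = [0.2286, 0.2224, 0.2714, 0.2776]
t=3: π = [0.2548, 0.2679, 0.2329, 0.2443]
t=4: π = [0.2491, 0.2409, 0.2589, 0.2511]
t=5: π = [0.2502, 0.2542, 0.2459, 0.2498]
t=6: π = [0.2500, 0.2482, 0.2518, 0.2500]
t=7: π = [0.2500, 0.2508, 0.2492, 0.2500]
t=8: π = [0.2500, 0.2497, 0.2503, 0.2500]
t=9: π = [0.2500, 0.2501, 0.2499, 0.2500]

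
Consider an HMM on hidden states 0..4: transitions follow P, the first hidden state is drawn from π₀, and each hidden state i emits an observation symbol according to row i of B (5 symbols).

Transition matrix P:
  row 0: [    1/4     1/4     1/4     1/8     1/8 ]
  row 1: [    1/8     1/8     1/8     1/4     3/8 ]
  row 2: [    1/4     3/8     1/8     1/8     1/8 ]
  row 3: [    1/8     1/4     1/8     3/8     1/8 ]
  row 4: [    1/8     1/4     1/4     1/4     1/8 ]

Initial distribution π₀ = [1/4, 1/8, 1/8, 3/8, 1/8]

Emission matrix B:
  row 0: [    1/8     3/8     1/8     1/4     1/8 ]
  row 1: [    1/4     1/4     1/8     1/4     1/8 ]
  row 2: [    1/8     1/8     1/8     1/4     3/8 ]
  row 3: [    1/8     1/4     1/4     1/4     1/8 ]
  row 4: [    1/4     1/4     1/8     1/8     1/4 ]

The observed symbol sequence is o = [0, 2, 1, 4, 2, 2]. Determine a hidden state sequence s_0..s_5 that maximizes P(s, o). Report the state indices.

t=0: δ = [3.125e-02, 3.125e-02, 1.562e-02, 4.688e-02, 3.125e-02]  (obs o_0=0)
t=1: δ = [9.766e-04, 1.465e-03, 9.766e-04, 4.395e-03, 1.465e-03]  ψ = [0, 3, 0, 3, 1]  (obs o_1=2)
t=2: δ = [2.060e-04, 2.747e-04, 6.866e-05, 4.120e-04, 1.373e-04]  ψ = [3, 3, 3, 3, 1]  (obs o_2=1)
t=3: δ = [6.437e-06, 1.287e-05, 1.931e-05, 1.931e-05, 2.575e-05]  ψ = [0, 3, 0, 3, 1]  (obs o_3=4)
t=4: δ = [6.035e-07, 9.052e-07, 8.047e-07, 1.810e-06, 6.035e-07]  ψ = [2, 2, 4, 3, 1]  (obs o_4=2)
t=5: δ = [2.829e-08, 5.658e-08, 2.829e-08, 1.697e-07, 4.243e-08]  ψ = [3, 3, 3, 3, 1]  (obs o_5=2)
backtrack: best end state = 3; path = [3, 3, 3, 3, 3, 3]

path = [3, 3, 3, 3, 3, 3]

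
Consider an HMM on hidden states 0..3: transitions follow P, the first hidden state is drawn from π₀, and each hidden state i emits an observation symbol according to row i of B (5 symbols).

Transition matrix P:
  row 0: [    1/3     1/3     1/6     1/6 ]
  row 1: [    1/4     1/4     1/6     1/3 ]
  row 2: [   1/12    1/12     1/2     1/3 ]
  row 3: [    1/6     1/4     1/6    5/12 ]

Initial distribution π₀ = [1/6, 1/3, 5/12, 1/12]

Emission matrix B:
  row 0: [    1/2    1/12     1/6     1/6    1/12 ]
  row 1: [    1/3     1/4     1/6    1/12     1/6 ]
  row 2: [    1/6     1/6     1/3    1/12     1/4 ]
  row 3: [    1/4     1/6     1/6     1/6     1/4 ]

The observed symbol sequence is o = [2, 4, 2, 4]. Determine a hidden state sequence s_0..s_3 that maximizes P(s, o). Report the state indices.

path = [2, 2, 2, 2]

t=0: δ = [2.778e-02, 5.556e-02, 1.389e-01, 1.389e-02]  (obs o_0=2)
t=1: δ = [1.157e-03, 2.315e-03, 1.736e-02, 1.157e-02]  ψ = [1, 1, 2, 2]  (obs o_1=4)
t=2: δ = [3.215e-04, 4.823e-04, 2.894e-03, 9.645e-04]  ψ = [3, 3, 2, 2]  (obs o_2=2)
t=3: δ = [2.009e-05, 4.019e-05, 3.617e-04, 2.411e-04]  ψ = [2, 2, 2, 2]  (obs o_3=4)
backtrack: best end state = 2; path = [2, 2, 2, 2]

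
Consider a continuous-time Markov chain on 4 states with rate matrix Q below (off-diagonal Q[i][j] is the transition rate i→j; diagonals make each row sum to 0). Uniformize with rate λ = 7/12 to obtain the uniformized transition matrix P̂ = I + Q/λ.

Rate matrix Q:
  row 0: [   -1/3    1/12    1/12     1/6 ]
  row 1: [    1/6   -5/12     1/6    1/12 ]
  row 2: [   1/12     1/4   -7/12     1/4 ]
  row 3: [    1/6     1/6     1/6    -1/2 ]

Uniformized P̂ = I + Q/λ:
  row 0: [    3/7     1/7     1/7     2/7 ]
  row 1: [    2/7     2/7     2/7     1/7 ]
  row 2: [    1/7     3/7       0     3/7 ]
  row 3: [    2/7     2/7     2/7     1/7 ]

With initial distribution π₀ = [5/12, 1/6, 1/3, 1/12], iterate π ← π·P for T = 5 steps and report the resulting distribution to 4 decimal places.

π = [0.3017, 0.2697, 0.1880, 0.2405]

t=0: π = [0.4167, 0.1667, 0.3333, 0.0833]
t=1: π = [0.2976, 0.2738, 0.1310, 0.2976]
t=2: π = [0.3095, 0.2619, 0.2058, 0.2228]
t=3: π = [0.3005, 0.2709, 0.1827, 0.2459]
t=4: π = [0.3025, 0.2689, 0.1906, 0.2380]
t=5: π = [0.3017, 0.2697, 0.1880, 0.2405]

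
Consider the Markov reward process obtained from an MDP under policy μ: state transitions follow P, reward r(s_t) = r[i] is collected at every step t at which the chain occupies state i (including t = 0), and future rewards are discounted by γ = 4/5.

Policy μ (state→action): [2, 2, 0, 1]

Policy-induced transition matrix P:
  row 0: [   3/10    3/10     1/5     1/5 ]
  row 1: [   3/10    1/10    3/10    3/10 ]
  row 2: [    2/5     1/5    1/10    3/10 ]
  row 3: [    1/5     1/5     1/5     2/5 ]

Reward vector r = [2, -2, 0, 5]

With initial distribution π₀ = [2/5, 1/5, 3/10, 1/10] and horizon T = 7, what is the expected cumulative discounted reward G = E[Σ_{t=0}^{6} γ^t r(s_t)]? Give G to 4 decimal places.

G = 5.7101

t=0: π = [0.4000, 0.2000, 0.3000, 0.1000], E[r] = 0.9000, γ^t·E[r] = 0.900000, running G = 0.900000
t=1: π = [0.3200, 0.2200, 0.1900, 0.2700], E[r] = 1.5500, γ^t·E[r] = 1.240000, running G = 2.140000
t=2: π = [0.2920, 0.2100, 0.2030, 0.2950], E[r] = 1.6390, γ^t·E[r] = 1.048960, running G = 3.188960
t=3: π = [0.2908, 0.2082, 0.2007, 0.3003], E[r] = 1.6667, γ^t·E[r] = 0.853350, running G = 4.042310
t=4: π = [0.2900, 0.2083, 0.2008, 0.3010], E[r] = 1.6683, γ^t·E[r] = 0.683340, running G = 4.725650
t=5: π = [0.2900, 0.2082, 0.2008, 0.3011], E[r] = 1.6691, γ^t·E[r] = 0.546917, running G = 5.272567
t=6: π = [0.2900, 0.2082, 0.2007, 0.3011], E[r] = 1.6691, γ^t·E[r] = 0.437552, running G = 5.710119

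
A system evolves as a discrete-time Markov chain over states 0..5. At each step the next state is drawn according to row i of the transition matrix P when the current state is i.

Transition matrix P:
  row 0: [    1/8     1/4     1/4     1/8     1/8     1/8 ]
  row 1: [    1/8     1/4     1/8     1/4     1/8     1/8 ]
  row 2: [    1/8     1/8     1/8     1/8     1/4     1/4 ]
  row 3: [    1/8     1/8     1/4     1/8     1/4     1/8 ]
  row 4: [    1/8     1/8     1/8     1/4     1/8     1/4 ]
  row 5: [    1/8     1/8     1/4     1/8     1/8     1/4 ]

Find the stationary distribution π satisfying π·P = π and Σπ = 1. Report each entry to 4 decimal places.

Balance equations π_j = Σ_i π_i·P[i][j]:
  π_0 = 1/8·π_0 + 1/8·π_1 + 1/8·π_2 + 1/8·π_3 + 1/8·π_4 + 1/8·π_5
  π_1 = 1/4·π_0 + 1/4·π_1 + 1/8·π_2 + 1/8·π_3 + 1/8·π_4 + 1/8·π_5
  π_2 = 1/4·π_0 + 1/8·π_1 + 1/8·π_2 + 1/4·π_3 + 1/8·π_4 + 1/4·π_5
  π_3 = 1/8·π_0 + 1/4·π_1 + 1/8·π_2 + 1/8·π_3 + 1/4·π_4 + 1/8·π_5
  π_4 = 1/8·π_0 + 1/8·π_1 + 1/4·π_2 + 1/4·π_3 + 1/8·π_4 + 1/8·π_5
  normalize: π_0 + π_1 + π_2 + π_3 + π_4 + π_5 = 1
Solving the linear system gives exactly π = [1/8, 9/56, 747/4025, 669/4025, 5441/32200, 6231/32200].

π = [0.1250, 0.1607, 0.1856, 0.1662, 0.1690, 0.1935]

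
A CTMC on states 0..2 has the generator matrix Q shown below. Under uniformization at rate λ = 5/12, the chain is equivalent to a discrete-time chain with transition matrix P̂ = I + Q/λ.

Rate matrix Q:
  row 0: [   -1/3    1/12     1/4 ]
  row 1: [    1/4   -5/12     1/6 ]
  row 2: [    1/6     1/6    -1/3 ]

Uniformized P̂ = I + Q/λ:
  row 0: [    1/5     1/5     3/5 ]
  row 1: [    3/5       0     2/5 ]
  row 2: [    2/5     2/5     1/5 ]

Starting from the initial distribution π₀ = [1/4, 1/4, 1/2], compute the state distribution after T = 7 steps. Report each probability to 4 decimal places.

t=0: π = [0.2500, 0.2500, 0.5000]
t=1: π = [0.4000, 0.2500, 0.3500]
t=2: π = [0.3700, 0.2200, 0.4100]
t=3: π = [0.3700, 0.2380, 0.3920]
t=4: π = [0.3736, 0.2308, 0.3956]
t=5: π = [0.3714, 0.2330, 0.3956]
t=6: π = [0.3723, 0.2325, 0.3952]
t=7: π = [0.3720, 0.2325, 0.3954]

π = [0.3720, 0.2325, 0.3954]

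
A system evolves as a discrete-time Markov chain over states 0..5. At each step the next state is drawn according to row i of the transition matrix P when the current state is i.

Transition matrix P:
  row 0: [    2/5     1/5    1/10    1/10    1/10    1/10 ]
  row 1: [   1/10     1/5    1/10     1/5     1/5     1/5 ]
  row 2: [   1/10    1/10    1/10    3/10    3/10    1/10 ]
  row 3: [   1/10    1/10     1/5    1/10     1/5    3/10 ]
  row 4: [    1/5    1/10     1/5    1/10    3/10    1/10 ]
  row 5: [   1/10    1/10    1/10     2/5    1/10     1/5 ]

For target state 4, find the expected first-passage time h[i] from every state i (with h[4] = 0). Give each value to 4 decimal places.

h = [6.3285, 5.6067, 4.9895, 5.6015, 0.0000, 6.1663]

First-step conditioning: h[4] = 0; for i ≠ 4, h[i] = 1 + Σ_k P[i][k]·h[k].
  h[0] = 1 + 2/5·h[0] + 1/5·h[1] + 1/10·h[2] + 1/10·h[3] + 1/10·h[5]
  h[1] = 1 + 1/10·h[0] + 1/5·h[1] + 1/10·h[2] + 1/5·h[3] + 1/5·h[5]
  h[2] = 1 + 1/10·h[0] + 1/10·h[1] + 1/10·h[2] + 3/10·h[3] + 1/10·h[5]
  h[3] = 1 + 1/10·h[0] + 1/10·h[1] + 1/5·h[2] + 1/10·h[3] + 3/10·h[5]
  h[5] = 1 + 1/10·h[0] + 1/10·h[1] + 1/10·h[2] + 2/5·h[3] + 1/5·h[5]
Solving the 5×5 linear system over states ≠ 4 gives exactly h = [3025/478, 1340/239, 2385/478, 5355/956, 0, 5895/956] (h[4] = 0 is the target).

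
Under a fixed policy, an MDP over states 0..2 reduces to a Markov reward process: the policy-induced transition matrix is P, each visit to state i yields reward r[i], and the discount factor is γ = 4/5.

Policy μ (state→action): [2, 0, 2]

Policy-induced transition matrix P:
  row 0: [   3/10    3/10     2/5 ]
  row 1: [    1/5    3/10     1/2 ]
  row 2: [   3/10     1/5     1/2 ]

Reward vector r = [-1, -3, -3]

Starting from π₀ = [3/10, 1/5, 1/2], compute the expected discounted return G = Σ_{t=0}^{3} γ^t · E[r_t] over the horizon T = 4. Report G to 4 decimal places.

G = -7.1747

t=0: π = [0.3000, 0.2000, 0.5000], E[r] = -2.4000, γ^t·E[r] = -2.400000, running G = -2.400000
t=1: π = [0.2800, 0.2500, 0.4700], E[r] = -2.4400, γ^t·E[r] = -1.952000, running G = -4.352000
t=2: π = [0.2750, 0.2530, 0.4720], E[r] = -2.4500, γ^t·E[r] = -1.568000, running G = -5.920000
t=3: π = [0.2747, 0.2528, 0.4725], E[r] = -2.4506, γ^t·E[r] = -1.254707, running G = -7.174707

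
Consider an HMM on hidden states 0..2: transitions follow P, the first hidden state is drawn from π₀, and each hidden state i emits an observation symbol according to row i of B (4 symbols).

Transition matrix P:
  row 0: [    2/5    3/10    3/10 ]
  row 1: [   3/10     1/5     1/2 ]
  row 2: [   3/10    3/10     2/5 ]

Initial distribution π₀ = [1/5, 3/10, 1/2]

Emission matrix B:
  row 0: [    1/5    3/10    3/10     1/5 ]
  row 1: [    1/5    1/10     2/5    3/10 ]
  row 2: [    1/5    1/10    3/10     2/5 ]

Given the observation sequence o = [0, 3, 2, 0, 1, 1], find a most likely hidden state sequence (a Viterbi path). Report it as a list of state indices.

t=0: δ = [4.000e-02, 6.000e-02, 1.000e-01]  (obs o_0=0)
t=1: δ = [6.000e-03, 9.000e-03, 1.600e-02]  ψ = [2, 2, 2]  (obs o_1=3)
t=2: δ = [1.440e-03, 1.920e-03, 1.920e-03]  ψ = [2, 2, 2]  (obs o_2=2)
t=3: δ = [1.152e-04, 1.152e-04, 1.920e-04]  ψ = [0, 2, 1]  (obs o_3=0)
t=4: δ = [1.728e-05, 5.760e-06, 7.680e-06]  ψ = [2, 2, 2]  (obs o_4=1)
t=5: δ = [2.074e-06, 5.184e-07, 5.184e-07]  ψ = [0, 0, 0]  (obs o_5=1)
backtrack: best end state = 0; path = [2, 2, 1, 2, 0, 0]

path = [2, 2, 1, 2, 0, 0]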